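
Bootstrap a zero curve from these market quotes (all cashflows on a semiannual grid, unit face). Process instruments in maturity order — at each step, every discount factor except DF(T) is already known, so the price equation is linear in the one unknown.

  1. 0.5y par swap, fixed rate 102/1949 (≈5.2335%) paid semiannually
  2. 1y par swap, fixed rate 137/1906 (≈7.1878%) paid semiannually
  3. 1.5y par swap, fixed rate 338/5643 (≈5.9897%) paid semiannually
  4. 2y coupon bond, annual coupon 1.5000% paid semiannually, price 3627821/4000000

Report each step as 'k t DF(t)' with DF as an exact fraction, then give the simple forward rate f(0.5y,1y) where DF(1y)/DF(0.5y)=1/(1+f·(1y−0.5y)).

step 1 [0.5y] swap r/2=51/1949: DF=(1 − 51/1949·(0))/(1+51/1949) = 1949/2000 ≈ 0.974500
step 2 [1y] swap r/2=137/3812: DF=(1 − 137/3812·(0.974500))/(1+137/3812) = 1863/2000 ≈ 0.931500
step 3 [1.5y] swap r/2=169/5643: DF=(1 − 169/5643·(0.974500+0.931500))/(1+169/5643) = 1831/2000 ≈ 0.915500
step 4 [2y] bond c/2=3/400: DF=(3627821/4000000 − 3/400·(0.974500+0.931500+0.915500))/(1+3/400) = 1099/1250 ≈ 0.879200

1 1/2 1949/2000
2 1 1863/2000
3 3/2 1831/2000
4 2 1099/1250
f(0.5y,1y) = ((1949/2000)/(1863/2000) − 1)/(1/2) = 172/1863 ≈ 9.2324%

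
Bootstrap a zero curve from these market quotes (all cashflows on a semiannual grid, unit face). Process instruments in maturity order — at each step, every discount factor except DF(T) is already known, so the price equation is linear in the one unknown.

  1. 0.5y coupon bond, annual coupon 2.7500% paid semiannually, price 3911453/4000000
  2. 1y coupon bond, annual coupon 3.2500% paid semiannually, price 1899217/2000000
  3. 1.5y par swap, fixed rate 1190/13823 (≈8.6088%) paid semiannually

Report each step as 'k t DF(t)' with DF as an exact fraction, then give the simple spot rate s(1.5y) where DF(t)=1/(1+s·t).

step 1 [0.5y] bond c/2=11/800: DF=(3911453/4000000 − 11/800·(0))/(1+11/800) = 4823/5000 ≈ 0.964600
step 2 [1y] bond c/2=13/800: DF=(1899217/2000000 − 13/800·(0.964600))/(1+13/800) = 919/1000 ≈ 0.919000
step 3 [1.5y] swap r/2=595/13823: DF=(1 − 595/13823·(0.964600+0.919000))/(1+595/13823) = 881/1000 ≈ 0.881000

1 1/2 4823/5000
2 1 919/1000
3 3/2 881/1000
s(1.5y) = (1/(881/1000) − 1)/(3/2) = 238/2643 ≈ 9.0049%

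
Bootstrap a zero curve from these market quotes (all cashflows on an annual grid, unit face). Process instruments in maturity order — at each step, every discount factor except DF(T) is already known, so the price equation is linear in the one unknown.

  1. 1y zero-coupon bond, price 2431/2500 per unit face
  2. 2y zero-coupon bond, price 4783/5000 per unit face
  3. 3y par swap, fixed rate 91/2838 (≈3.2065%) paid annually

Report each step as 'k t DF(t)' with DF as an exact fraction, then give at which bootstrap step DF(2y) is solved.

1 1 2431/2500
2 2 4783/5000
3 3 909/1000
DF(2y) is solved at step 2

step 1 [1y] zero: DF = P = 2431/2500 ≈ 0.972400
step 2 [2y] zero: DF = P = 4783/5000 ≈ 0.956600
step 3 [3y] swap r/1=91/2838: DF=(1 − 91/2838·(0.972400+0.956600))/(1+91/2838) = 909/1000 ≈ 0.909000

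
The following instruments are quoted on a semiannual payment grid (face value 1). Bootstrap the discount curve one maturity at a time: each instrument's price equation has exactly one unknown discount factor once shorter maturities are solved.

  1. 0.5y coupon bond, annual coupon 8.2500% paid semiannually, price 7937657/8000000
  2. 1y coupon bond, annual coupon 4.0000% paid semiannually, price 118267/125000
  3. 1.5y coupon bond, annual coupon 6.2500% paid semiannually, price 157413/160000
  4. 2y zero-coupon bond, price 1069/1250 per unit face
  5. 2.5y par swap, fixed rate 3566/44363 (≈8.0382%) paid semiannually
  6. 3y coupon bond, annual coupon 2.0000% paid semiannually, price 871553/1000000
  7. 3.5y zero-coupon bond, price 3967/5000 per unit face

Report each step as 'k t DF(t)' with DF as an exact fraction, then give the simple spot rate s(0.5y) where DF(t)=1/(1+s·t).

step 1 [0.5y] bond c/2=33/800: DF=(7937657/8000000 − 33/800·(0))/(1+33/800) = 9529/10000 ≈ 0.952900
step 2 [1y] bond c/2=1/50: DF=(118267/125000 − 1/50·(0.952900))/(1+1/50) = 9089/10000 ≈ 0.908900
step 3 [1.5y] bond c/2=1/32: DF=(157413/160000 − 1/32·(0.952900+0.908900))/(1+1/32) = 561/625 ≈ 0.897600
step 4 [2y] zero: DF = P = 1069/1250 ≈ 0.855200
step 5 [2.5y] swap r/2=1783/44363: DF=(1 − 1783/44363·(0.952900+0.908900+0.897600+0.855200))/(1+1783/44363) = 8217/10000 ≈ 0.821700
step 6 [3y] bond c/2=1/100: DF=(871553/1000000 − 1/100·(0.952900+0.908900+0.897600+0.855200+0.821700))/(1+1/100) = 819/1000 ≈ 0.819000
step 7 [3.5y] zero: DF = P = 3967/5000 ≈ 0.793400

1 1/2 9529/10000
2 1 9089/10000
3 3/2 561/625
4 2 1069/1250
5 5/2 8217/10000
6 3 819/1000
7 7/2 3967/5000
s(0.5y) = (1/(9529/10000) − 1)/(1/2) = 942/9529 ≈ 9.8856%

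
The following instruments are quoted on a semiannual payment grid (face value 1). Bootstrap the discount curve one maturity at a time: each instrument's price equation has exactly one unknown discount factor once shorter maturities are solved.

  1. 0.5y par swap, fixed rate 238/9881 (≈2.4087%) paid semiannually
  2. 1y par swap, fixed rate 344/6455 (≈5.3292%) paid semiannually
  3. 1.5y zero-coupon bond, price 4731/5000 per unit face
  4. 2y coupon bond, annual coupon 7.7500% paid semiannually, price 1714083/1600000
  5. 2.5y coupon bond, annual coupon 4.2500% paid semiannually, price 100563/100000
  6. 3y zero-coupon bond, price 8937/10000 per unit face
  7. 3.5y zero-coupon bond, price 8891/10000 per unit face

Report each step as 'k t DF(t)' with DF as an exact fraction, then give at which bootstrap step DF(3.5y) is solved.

step 1 [0.5y] swap r/2=119/9881: DF=(1 − 119/9881·(0))/(1+119/9881) = 9881/10000 ≈ 0.988100
step 2 [1y] swap r/2=172/6455: DF=(1 − 172/6455·(0.988100))/(1+172/6455) = 2371/2500 ≈ 0.948400
step 3 [1.5y] zero: DF = P = 4731/5000 ≈ 0.946200
step 4 [2y] bond c/2=31/800: DF=(1714083/1600000 − 31/800·(0.988100+0.948400+0.946200))/(1+31/800) = 4619/5000 ≈ 0.923800
step 5 [2.5y] bond c/2=17/800: DF=(100563/100000 − 17/800·(0.988100+0.948400+0.946200+0.923800))/(1+17/800) = 1811/2000 ≈ 0.905500
step 6 [3y] zero: DF = P = 8937/10000 ≈ 0.893700
step 7 [3.5y] zero: DF = P = 8891/10000 ≈ 0.889100

1 1/2 9881/10000
2 1 2371/2500
3 3/2 4731/5000
4 2 4619/5000
5 5/2 1811/2000
6 3 8937/10000
7 7/2 8891/10000
DF(3.5y) is solved at step 7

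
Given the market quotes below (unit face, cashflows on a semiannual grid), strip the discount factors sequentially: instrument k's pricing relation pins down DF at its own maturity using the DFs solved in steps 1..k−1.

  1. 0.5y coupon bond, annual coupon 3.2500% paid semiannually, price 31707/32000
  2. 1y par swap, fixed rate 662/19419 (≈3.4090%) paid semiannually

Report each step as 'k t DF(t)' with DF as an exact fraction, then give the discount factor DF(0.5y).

1 1/2 39/40
2 1 9669/10000
DF(0.5y) = 39/40 ≈ 0.975000

step 1 [0.5y] bond c/2=13/800: DF=(31707/32000 − 13/800·(0))/(1+13/800) = 39/40 ≈ 0.975000
step 2 [1y] swap r/2=331/19419: DF=(1 − 331/19419·(0.975000))/(1+331/19419) = 9669/10000 ≈ 0.966900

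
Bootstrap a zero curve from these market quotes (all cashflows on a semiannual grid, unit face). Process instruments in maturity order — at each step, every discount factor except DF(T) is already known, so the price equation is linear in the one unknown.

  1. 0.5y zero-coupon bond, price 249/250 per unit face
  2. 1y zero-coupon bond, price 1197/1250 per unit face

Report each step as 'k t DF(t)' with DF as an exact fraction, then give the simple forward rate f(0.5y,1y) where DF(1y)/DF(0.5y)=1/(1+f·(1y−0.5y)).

step 1 [0.5y] zero: DF = P = 249/250 ≈ 0.996000
step 2 [1y] zero: DF = P = 1197/1250 ≈ 0.957600

1 1/2 249/250
2 1 1197/1250
f(0.5y,1y) = ((249/250)/(1197/1250) − 1)/(1/2) = 32/399 ≈ 8.0201%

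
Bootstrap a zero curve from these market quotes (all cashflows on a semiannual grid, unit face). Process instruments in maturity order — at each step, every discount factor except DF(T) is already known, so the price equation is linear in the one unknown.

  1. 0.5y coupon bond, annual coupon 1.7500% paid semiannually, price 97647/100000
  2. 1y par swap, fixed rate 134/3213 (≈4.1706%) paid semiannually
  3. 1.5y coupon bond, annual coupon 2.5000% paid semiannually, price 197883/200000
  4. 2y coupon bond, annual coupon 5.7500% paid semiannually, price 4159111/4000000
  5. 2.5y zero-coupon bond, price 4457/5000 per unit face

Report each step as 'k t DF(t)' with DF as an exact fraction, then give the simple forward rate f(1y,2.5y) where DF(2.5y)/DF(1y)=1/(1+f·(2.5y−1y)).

1 1/2 121/125
2 1 4799/5000
3 3/2 4767/5000
4 2 4651/5000
5 5/2 4457/5000
f(1y,2.5y) = ((4799/5000)/(4457/5000) − 1)/(3/2) = 228/4457 ≈ 5.1155%

step 1 [0.5y] bond c/2=7/800: DF=(97647/100000 − 7/800·(0))/(1+7/800) = 121/125 ≈ 0.968000
step 2 [1y] swap r/2=67/3213: DF=(1 − 67/3213·(0.968000))/(1+67/3213) = 4799/5000 ≈ 0.959800
step 3 [1.5y] bond c/2=1/80: DF=(197883/200000 − 1/80·(0.968000+0.959800))/(1+1/80) = 4767/5000 ≈ 0.953400
step 4 [2y] bond c/2=23/800: DF=(4159111/4000000 − 23/800·(0.968000+0.959800+0.953400))/(1+23/800) = 4651/5000 ≈ 0.930200
step 5 [2.5y] zero: DF = P = 4457/5000 ≈ 0.891400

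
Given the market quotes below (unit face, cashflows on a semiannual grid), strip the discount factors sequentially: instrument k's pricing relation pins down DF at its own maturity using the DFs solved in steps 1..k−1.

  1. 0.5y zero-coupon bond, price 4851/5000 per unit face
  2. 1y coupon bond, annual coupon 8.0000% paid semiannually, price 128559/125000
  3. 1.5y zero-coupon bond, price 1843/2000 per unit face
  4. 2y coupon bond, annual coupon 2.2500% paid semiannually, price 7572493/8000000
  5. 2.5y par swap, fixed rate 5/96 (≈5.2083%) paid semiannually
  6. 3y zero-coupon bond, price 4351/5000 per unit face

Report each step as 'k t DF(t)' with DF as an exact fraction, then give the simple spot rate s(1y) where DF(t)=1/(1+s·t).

1 1/2 4851/5000
2 1 2379/2500
3 3/2 1843/2000
4 2 2261/2500
5 5/2 1759/2000
6 3 4351/5000
s(1y) = (1/(2379/2500) − 1)/(1) = 121/2379 ≈ 5.0862%

step 1 [0.5y] zero: DF = P = 4851/5000 ≈ 0.970200
step 2 [1y] bond c/2=1/25: DF=(128559/125000 − 1/25·(0.970200))/(1+1/25) = 2379/2500 ≈ 0.951600
step 3 [1.5y] zero: DF = P = 1843/2000 ≈ 0.921500
step 4 [2y] bond c/2=9/800: DF=(7572493/8000000 − 9/800·(0.970200+0.951600+0.921500))/(1+9/800) = 2261/2500 ≈ 0.904400
step 5 [2.5y] swap r/2=5/192: DF=(1 − 5/192·(0.970200+0.951600+0.921500+0.904400))/(1+5/192) = 1759/2000 ≈ 0.879500
step 6 [3y] zero: DF = P = 4351/5000 ≈ 0.870200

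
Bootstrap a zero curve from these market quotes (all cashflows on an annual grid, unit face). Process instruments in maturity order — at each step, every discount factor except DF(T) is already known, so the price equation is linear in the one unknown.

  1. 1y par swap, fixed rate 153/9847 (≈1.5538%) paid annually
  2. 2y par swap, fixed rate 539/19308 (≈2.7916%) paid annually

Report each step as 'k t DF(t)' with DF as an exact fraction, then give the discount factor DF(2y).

step 1 [1y] swap r/1=153/9847: DF=(1 − 153/9847·(0))/(1+153/9847) = 9847/10000 ≈ 0.984700
step 2 [2y] swap r/1=539/19308: DF=(1 − 539/19308·(0.984700))/(1+539/19308) = 9461/10000 ≈ 0.946100

1 1 9847/10000
2 2 9461/10000
DF(2y) = 9461/10000 ≈ 0.946100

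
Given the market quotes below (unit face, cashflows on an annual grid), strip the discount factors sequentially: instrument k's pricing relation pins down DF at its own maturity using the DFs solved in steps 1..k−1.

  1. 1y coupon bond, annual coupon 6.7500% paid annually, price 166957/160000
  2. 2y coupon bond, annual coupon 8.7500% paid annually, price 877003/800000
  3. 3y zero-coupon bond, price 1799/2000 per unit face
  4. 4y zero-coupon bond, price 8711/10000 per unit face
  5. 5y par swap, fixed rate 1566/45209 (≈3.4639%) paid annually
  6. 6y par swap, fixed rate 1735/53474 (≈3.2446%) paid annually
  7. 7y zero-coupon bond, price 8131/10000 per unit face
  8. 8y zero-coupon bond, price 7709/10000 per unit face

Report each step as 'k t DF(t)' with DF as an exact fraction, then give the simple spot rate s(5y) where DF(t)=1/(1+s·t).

step 1 [1y] bond c/1=27/400: DF=(166957/160000 − 27/400·(0))/(1+27/400) = 391/400 ≈ 0.977500
step 2 [2y] bond c/1=7/80: DF=(877003/800000 − 7/80·(0.977500))/(1+7/80) = 4647/5000 ≈ 0.929400
step 3 [3y] zero: DF = P = 1799/2000 ≈ 0.899500
step 4 [4y] zero: DF = P = 8711/10000 ≈ 0.871100
step 5 [5y] swap r/1=1566/45209: DF=(1 − 1566/45209·(0.977500+0.929400+0.899500+0.871100))/(1+1566/45209) = 4217/5000 ≈ 0.843400
step 6 [6y] swap r/1=1735/53474: DF=(1 − 1735/53474·(0.977500+0.929400+0.899500+0.871100+0.843400))/(1+1735/53474) = 1653/2000 ≈ 0.826500
step 7 [7y] zero: DF = P = 8131/10000 ≈ 0.813100
step 8 [8y] zero: DF = P = 7709/10000 ≈ 0.770900

1 1 391/400
2 2 4647/5000
3 3 1799/2000
4 4 8711/10000
5 5 4217/5000
6 6 1653/2000
7 7 8131/10000
8 8 7709/10000
s(5y) = (1/(4217/5000) − 1)/(5) = 783/21085 ≈ 3.7135%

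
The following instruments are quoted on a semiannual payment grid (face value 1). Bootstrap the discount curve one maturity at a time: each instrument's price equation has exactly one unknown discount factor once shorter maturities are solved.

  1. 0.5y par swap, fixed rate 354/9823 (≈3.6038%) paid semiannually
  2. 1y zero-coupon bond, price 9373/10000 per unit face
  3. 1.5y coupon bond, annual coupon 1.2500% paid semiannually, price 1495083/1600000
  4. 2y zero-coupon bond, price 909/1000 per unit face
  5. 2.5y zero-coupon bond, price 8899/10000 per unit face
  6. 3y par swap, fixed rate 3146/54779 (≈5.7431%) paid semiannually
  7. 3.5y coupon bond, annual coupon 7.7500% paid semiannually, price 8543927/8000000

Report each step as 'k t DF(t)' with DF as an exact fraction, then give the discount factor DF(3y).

step 1 [0.5y] swap r/2=177/9823: DF=(1 − 177/9823·(0))/(1+177/9823) = 9823/10000 ≈ 0.982300
step 2 [1y] zero: DF = P = 9373/10000 ≈ 0.937300
step 3 [1.5y] bond c/2=1/160: DF=(1495083/1600000 − 1/160·(0.982300+0.937300))/(1+1/160) = 9167/10000 ≈ 0.916700
step 4 [2y] zero: DF = P = 909/1000 ≈ 0.909000
step 5 [2.5y] zero: DF = P = 8899/10000 ≈ 0.889900
step 6 [3y] swap r/2=1573/54779: DF=(1 − 1573/54779·(0.982300+0.937300+0.916700+0.909000+0.889900))/(1+1573/54779) = 8427/10000 ≈ 0.842700
step 7 [3.5y] bond c/2=31/800: DF=(8543927/8000000 − 31/800·(0.982300+0.937300+0.916700+0.909000+0.889900+0.842700))/(1+31/800) = 4119/5000 ≈ 0.823800

1 1/2 9823/10000
2 1 9373/10000
3 3/2 9167/10000
4 2 909/1000
5 5/2 8899/10000
6 3 8427/10000
7 7/2 4119/5000
DF(3y) = 8427/10000 ≈ 0.842700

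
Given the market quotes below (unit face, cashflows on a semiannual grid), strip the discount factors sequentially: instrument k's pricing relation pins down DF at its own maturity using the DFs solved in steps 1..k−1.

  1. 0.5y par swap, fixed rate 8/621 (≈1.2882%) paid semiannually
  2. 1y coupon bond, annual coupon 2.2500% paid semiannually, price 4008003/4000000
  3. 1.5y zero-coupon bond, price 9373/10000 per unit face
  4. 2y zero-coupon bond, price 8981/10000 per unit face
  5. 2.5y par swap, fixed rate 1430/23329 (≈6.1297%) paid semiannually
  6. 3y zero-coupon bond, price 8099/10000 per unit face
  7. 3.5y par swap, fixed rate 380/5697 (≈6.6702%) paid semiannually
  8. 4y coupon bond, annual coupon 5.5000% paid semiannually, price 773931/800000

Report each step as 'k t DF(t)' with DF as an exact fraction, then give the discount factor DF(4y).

step 1 [0.5y] swap r/2=4/621: DF=(1 − 4/621·(0))/(1+4/621) = 621/625 ≈ 0.993600
step 2 [1y] bond c/2=9/800: DF=(4008003/4000000 − 9/800·(0.993600))/(1+9/800) = 4899/5000 ≈ 0.979800
step 3 [1.5y] zero: DF = P = 9373/10000 ≈ 0.937300
step 4 [2y] zero: DF = P = 8981/10000 ≈ 0.898100
step 5 [2.5y] swap r/2=715/23329: DF=(1 − 715/23329·(0.993600+0.979800+0.937300+0.898100))/(1+715/23329) = 857/1000 ≈ 0.857000
step 6 [3y] zero: DF = P = 8099/10000 ≈ 0.809900
step 7 [3.5y] swap r/2=190/5697: DF=(1 − 190/5697·(0.993600+0.979800+0.937300+0.898100+0.857000+0.809900))/(1+190/5697) = 791/1000 ≈ 0.791000
step 8 [4y] bond c/2=11/400: DF=(773931/800000 − 11/400·(0.993600+0.979800+0.937300+0.898100+0.857000+0.809900+0.791000))/(1+11/400) = 3869/5000 ≈ 0.773800

1 1/2 621/625
2 1 4899/5000
3 3/2 9373/10000
4 2 8981/10000
5 5/2 857/1000
6 3 8099/10000
7 7/2 791/1000
8 4 3869/5000
DF(4y) = 3869/5000 ≈ 0.773800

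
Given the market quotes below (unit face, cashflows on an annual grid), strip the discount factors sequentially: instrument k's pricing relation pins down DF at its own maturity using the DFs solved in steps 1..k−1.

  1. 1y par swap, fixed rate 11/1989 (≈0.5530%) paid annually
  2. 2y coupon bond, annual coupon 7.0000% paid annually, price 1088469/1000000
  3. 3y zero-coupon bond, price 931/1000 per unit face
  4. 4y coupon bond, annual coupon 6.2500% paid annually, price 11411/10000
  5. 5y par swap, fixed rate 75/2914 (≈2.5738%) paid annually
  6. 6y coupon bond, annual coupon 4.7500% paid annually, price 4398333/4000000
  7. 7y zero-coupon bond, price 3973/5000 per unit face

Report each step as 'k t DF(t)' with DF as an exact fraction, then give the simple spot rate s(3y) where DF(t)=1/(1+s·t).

1 1 1989/2000
2 2 4761/5000
3 3 931/1000
4 4 9047/10000
5 5 22/25
6 6 8383/10000
7 7 3973/5000
s(3y) = (1/(931/1000) − 1)/(3) = 23/931 ≈ 2.4705%

step 1 [1y] swap r/1=11/1989: DF=(1 − 11/1989·(0))/(1+11/1989) = 1989/2000 ≈ 0.994500
step 2 [2y] bond c/1=7/100: DF=(1088469/1000000 − 7/100·(0.994500))/(1+7/100) = 4761/5000 ≈ 0.952200
step 3 [3y] zero: DF = P = 931/1000 ≈ 0.931000
step 4 [4y] bond c/1=1/16: DF=(11411/10000 − 1/16·(0.994500+0.952200+0.931000))/(1+1/16) = 9047/10000 ≈ 0.904700
step 5 [5y] swap r/1=75/2914: DF=(1 − 75/2914·(0.994500+0.952200+0.931000+0.904700))/(1+75/2914) = 22/25 ≈ 0.880000
step 6 [6y] bond c/1=19/400: DF=(4398333/4000000 − 19/400·(0.994500+0.952200+0.931000+0.904700+0.880000))/(1+19/400) = 8383/10000 ≈ 0.838300
step 7 [7y] zero: DF = P = 3973/5000 ≈ 0.794600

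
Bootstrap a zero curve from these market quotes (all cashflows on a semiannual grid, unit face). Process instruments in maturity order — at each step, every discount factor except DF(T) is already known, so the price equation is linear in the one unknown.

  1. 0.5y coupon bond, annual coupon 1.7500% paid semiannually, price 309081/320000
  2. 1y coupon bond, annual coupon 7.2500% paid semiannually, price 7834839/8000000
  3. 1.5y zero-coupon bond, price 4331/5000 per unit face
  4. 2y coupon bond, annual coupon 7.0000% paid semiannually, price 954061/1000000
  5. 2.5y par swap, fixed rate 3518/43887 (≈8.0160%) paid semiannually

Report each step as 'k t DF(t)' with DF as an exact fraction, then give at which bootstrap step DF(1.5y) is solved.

1 1/2 383/400
2 1 2279/2500
3 3/2 4331/5000
4 2 8293/10000
5 5/2 8241/10000
DF(1.5y) is solved at step 3

step 1 [0.5y] bond c/2=7/800: DF=(309081/320000 − 7/800·(0))/(1+7/800) = 383/400 ≈ 0.957500
step 2 [1y] bond c/2=29/800: DF=(7834839/8000000 − 29/800·(0.957500))/(1+29/800) = 2279/2500 ≈ 0.911600
step 3 [1.5y] zero: DF = P = 4331/5000 ≈ 0.866200
step 4 [2y] bond c/2=7/200: DF=(954061/1000000 − 7/200·(0.957500+0.911600+0.866200))/(1+7/200) = 8293/10000 ≈ 0.829300
step 5 [2.5y] swap r/2=1759/43887: DF=(1 − 1759/43887·(0.957500+0.911600+0.866200+0.829300))/(1+1759/43887) = 8241/10000 ≈ 0.824100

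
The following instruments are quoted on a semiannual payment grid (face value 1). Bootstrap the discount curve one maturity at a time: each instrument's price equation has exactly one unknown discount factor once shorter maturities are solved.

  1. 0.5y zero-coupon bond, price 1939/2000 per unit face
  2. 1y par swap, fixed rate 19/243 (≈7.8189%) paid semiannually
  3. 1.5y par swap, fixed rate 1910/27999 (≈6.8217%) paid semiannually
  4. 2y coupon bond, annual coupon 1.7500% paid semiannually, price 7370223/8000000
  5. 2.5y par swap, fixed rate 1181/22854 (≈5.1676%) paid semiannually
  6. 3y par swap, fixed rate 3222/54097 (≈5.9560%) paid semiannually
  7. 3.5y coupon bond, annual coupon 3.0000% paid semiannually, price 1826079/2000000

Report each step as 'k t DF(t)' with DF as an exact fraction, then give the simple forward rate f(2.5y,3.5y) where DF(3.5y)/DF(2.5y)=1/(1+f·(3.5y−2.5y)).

1 1/2 1939/2000
2 1 9259/10000
3 3/2 1809/2000
4 2 889/1000
5 5/2 8819/10000
6 3 8389/10000
7 7/2 2049/2500
f(2.5y,3.5y) = ((8819/10000)/(2049/2500) − 1)/(1) = 623/8196 ≈ 7.6013%

step 1 [0.5y] zero: DF = P = 1939/2000 ≈ 0.969500
step 2 [1y] swap r/2=19/486: DF=(1 − 19/486·(0.969500))/(1+19/486) = 9259/10000 ≈ 0.925900
step 3 [1.5y] swap r/2=955/27999: DF=(1 − 955/27999·(0.969500+0.925900))/(1+955/27999) = 1809/2000 ≈ 0.904500
step 4 [2y] bond c/2=7/800: DF=(7370223/8000000 − 7/800·(0.969500+0.925900+0.904500))/(1+7/800) = 889/1000 ≈ 0.889000
step 5 [2.5y] swap r/2=1181/45708: DF=(1 − 1181/45708·(0.969500+0.925900+0.904500+0.889000))/(1+1181/45708) = 8819/10000 ≈ 0.881900
step 6 [3y] swap r/2=1611/54097: DF=(1 − 1611/54097·(0.969500+0.925900+0.904500+0.889000+0.881900))/(1+1611/54097) = 8389/10000 ≈ 0.838900
step 7 [3.5y] bond c/2=3/200: DF=(1826079/2000000 − 3/200·(0.969500+0.925900+0.904500+0.889000+0.881900+0.838900))/(1+3/200) = 2049/2500 ≈ 0.819600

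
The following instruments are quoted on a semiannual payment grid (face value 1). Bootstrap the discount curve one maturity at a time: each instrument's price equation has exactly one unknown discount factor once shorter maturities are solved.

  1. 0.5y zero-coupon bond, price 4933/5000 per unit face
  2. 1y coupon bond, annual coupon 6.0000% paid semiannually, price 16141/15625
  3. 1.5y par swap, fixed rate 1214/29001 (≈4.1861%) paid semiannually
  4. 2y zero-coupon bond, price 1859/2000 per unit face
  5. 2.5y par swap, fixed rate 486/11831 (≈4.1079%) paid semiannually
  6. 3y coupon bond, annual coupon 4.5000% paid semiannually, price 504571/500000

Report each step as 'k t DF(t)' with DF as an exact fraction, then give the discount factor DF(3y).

step 1 [0.5y] zero: DF = P = 4933/5000 ≈ 0.986600
step 2 [1y] bond c/2=3/100: DF=(16141/15625 − 3/100·(0.986600))/(1+3/100) = 4871/5000 ≈ 0.974200
step 3 [1.5y] swap r/2=607/29001: DF=(1 − 607/29001·(0.986600+0.974200))/(1+607/29001) = 9393/10000 ≈ 0.939300
step 4 [2y] zero: DF = P = 1859/2000 ≈ 0.929500
step 5 [2.5y] swap r/2=243/11831: DF=(1 − 243/11831·(0.986600+0.974200+0.939300+0.929500))/(1+243/11831) = 2257/2500 ≈ 0.902800
step 6 [3y] bond c/2=9/400: DF=(504571/500000 − 9/400·(0.986600+0.974200+0.939300+0.929500+0.902800))/(1+9/400) = 2207/2500 ≈ 0.882800

1 1/2 4933/5000
2 1 4871/5000
3 3/2 9393/10000
4 2 1859/2000
5 5/2 2257/2500
6 3 2207/2500
DF(3y) = 2207/2500 ≈ 0.882800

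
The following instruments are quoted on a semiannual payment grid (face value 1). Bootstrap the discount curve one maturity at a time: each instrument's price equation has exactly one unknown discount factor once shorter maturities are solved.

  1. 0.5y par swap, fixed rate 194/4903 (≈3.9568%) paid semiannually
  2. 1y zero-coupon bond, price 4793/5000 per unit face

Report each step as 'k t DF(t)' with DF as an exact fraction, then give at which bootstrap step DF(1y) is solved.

step 1 [0.5y] swap r/2=97/4903: DF=(1 − 97/4903·(0))/(1+97/4903) = 4903/5000 ≈ 0.980600
step 2 [1y] zero: DF = P = 4793/5000 ≈ 0.958600

1 1/2 4903/5000
2 1 4793/5000
DF(1y) is solved at step 2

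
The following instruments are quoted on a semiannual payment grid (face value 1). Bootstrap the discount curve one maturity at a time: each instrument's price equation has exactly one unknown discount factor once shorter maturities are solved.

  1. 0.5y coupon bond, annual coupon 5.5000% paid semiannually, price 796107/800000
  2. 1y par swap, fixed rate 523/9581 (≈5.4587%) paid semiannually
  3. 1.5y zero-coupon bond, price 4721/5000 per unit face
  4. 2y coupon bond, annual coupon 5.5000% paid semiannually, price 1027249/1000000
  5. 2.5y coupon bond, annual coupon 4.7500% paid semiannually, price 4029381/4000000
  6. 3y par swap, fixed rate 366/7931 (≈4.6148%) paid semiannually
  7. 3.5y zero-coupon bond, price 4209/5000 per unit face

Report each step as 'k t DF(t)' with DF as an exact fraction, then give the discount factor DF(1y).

1 1/2 1937/2000
2 1 9477/10000
3 3/2 4721/5000
4 2 577/625
5 5/2 4481/5000
6 3 8719/10000
7 7/2 4209/5000
DF(1y) = 9477/10000 ≈ 0.947700

step 1 [0.5y] bond c/2=11/400: DF=(796107/800000 − 11/400·(0))/(1+11/400) = 1937/2000 ≈ 0.968500
step 2 [1y] swap r/2=523/19162: DF=(1 − 523/19162·(0.968500))/(1+523/19162) = 9477/10000 ≈ 0.947700
step 3 [1.5y] zero: DF = P = 4721/5000 ≈ 0.944200
step 4 [2y] bond c/2=11/400: DF=(1027249/1000000 − 11/400·(0.968500+0.947700+0.944200))/(1+11/400) = 577/625 ≈ 0.923200
step 5 [2.5y] bond c/2=19/800: DF=(4029381/4000000 − 19/800·(0.968500+0.947700+0.944200+0.923200))/(1+19/800) = 4481/5000 ≈ 0.896200
step 6 [3y] swap r/2=183/7931: DF=(1 − 183/7931·(0.968500+0.947700+0.944200+0.923200+0.896200))/(1+183/7931) = 8719/10000 ≈ 0.871900
step 7 [3.5y] zero: DF = P = 4209/5000 ≈ 0.841800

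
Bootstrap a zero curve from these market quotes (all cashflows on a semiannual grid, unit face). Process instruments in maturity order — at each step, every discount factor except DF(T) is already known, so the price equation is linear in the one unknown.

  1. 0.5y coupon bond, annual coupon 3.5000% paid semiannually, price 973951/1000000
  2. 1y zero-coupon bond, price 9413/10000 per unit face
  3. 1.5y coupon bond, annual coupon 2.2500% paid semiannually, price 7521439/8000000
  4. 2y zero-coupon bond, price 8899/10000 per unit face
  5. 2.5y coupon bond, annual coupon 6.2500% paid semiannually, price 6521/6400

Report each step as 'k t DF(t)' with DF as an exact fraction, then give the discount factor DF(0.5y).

step 1 [0.5y] bond c/2=7/400: DF=(973951/1000000 − 7/400·(0))/(1+7/400) = 2393/2500 ≈ 0.957200
step 2 [1y] zero: DF = P = 9413/10000 ≈ 0.941300
step 3 [1.5y] bond c/2=9/800: DF=(7521439/8000000 − 9/800·(0.957200+0.941300))/(1+9/800) = 4543/5000 ≈ 0.908600
step 4 [2y] zero: DF = P = 8899/10000 ≈ 0.889900
step 5 [2.5y] bond c/2=1/32: DF=(6521/6400 − 1/32·(0.957200+0.941300+0.908600+0.889900))/(1+1/32) = 219/250 ≈ 0.876000

1 1/2 2393/2500
2 1 9413/10000
3 3/2 4543/5000
4 2 8899/10000
5 5/2 219/250
DF(0.5y) = 2393/2500 ≈ 0.957200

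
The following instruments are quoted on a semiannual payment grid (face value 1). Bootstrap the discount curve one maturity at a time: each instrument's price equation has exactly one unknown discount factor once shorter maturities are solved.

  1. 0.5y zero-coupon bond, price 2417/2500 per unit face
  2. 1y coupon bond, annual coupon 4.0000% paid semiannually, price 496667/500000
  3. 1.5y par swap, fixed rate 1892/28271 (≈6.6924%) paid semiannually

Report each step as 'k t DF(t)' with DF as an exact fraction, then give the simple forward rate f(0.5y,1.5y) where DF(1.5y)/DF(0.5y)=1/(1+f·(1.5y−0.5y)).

step 1 [0.5y] zero: DF = P = 2417/2500 ≈ 0.966800
step 2 [1y] bond c/2=1/50: DF=(496667/500000 − 1/50·(0.966800))/(1+1/50) = 9549/10000 ≈ 0.954900
step 3 [1.5y] swap r/2=946/28271: DF=(1 − 946/28271·(0.966800+0.954900))/(1+946/28271) = 4527/5000 ≈ 0.905400

1 1/2 2417/2500
2 1 9549/10000
3 3/2 4527/5000
f(0.5y,1.5y) = ((2417/2500)/(4527/5000) − 1)/(1) = 307/4527 ≈ 6.7815%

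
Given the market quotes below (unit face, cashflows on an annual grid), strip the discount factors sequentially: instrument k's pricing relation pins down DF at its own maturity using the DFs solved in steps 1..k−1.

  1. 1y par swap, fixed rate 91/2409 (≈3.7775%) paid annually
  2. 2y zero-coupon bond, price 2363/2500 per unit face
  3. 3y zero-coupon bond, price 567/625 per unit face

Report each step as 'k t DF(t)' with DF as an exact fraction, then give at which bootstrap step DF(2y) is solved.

1 1 2409/2500
2 2 2363/2500
3 3 567/625
DF(2y) is solved at step 2

step 1 [1y] swap r/1=91/2409: DF=(1 − 91/2409·(0))/(1+91/2409) = 2409/2500 ≈ 0.963600
step 2 [2y] zero: DF = P = 2363/2500 ≈ 0.945200
step 3 [3y] zero: DF = P = 567/625 ≈ 0.907200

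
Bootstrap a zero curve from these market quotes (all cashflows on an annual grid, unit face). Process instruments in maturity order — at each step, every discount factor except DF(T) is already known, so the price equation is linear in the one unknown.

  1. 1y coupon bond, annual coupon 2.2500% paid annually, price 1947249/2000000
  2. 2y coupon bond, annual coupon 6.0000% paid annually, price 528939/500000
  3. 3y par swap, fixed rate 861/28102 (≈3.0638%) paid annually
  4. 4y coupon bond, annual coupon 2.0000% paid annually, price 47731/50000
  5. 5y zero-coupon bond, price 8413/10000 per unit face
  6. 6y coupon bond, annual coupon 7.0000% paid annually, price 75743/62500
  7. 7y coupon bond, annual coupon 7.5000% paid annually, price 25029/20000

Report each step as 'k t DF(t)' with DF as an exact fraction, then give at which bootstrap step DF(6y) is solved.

1 1 4761/5000
2 2 9441/10000
3 3 9139/10000
4 4 1101/1250
5 5 8413/10000
6 6 8361/10000
7 7 987/1250
DF(6y) is solved at step 6

step 1 [1y] bond c/1=9/400: DF=(1947249/2000000 − 9/400·(0))/(1+9/400) = 4761/5000 ≈ 0.952200
step 2 [2y] bond c/1=3/50: DF=(528939/500000 − 3/50·(0.952200))/(1+3/50) = 9441/10000 ≈ 0.944100
step 3 [3y] swap r/1=861/28102: DF=(1 − 861/28102·(0.952200+0.944100))/(1+861/28102) = 9139/10000 ≈ 0.913900
step 4 [4y] bond c/1=1/50: DF=(47731/50000 − 1/50·(0.952200+0.944100+0.913900))/(1+1/50) = 1101/1250 ≈ 0.880800
step 5 [5y] zero: DF = P = 8413/10000 ≈ 0.841300
step 6 [6y] bond c/1=7/100: DF=(75743/62500 − 7/100·(0.952200+0.944100+0.913900+0.880800+0.841300))/(1+7/100) = 8361/10000 ≈ 0.836100
step 7 [7y] bond c/1=3/40: DF=(25029/20000 − 3/40·(0.952200+0.944100+0.913900+0.880800+0.841300+0.836100))/(1+3/40) = 987/1250 ≈ 0.789600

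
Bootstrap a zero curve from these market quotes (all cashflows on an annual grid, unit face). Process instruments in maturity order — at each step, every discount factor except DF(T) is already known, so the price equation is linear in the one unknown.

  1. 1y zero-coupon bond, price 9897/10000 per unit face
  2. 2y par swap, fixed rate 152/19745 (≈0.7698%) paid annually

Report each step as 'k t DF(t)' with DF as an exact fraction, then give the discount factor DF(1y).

1 1 9897/10000
2 2 1231/1250
DF(1y) = 9897/10000 ≈ 0.989700

step 1 [1y] zero: DF = P = 9897/10000 ≈ 0.989700
step 2 [2y] swap r/1=152/19745: DF=(1 − 152/19745·(0.989700))/(1+152/19745) = 1231/1250 ≈ 0.984800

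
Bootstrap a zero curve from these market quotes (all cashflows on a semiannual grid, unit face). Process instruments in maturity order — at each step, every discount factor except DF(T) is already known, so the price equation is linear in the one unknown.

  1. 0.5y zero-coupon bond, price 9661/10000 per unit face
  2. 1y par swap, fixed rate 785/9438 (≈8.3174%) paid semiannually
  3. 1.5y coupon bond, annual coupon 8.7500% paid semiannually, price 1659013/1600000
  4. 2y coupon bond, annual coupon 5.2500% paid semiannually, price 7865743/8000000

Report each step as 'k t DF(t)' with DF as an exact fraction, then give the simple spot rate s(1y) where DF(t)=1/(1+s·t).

1 1/2 9661/10000
2 1 1843/2000
3 3/2 9143/10000
4 2 554/625
s(1y) = (1/(1843/2000) − 1)/(1) = 157/1843 ≈ 8.5187%

step 1 [0.5y] zero: DF = P = 9661/10000 ≈ 0.966100
step 2 [1y] swap r/2=785/18876: DF=(1 − 785/18876·(0.966100))/(1+785/18876) = 1843/2000 ≈ 0.921500
step 3 [1.5y] bond c/2=7/160: DF=(1659013/1600000 − 7/160·(0.966100+0.921500))/(1+7/160) = 9143/10000 ≈ 0.914300
step 4 [2y] bond c/2=21/800: DF=(7865743/8000000 − 21/800·(0.966100+0.921500+0.914300))/(1+21/800) = 554/625 ≈ 0.886400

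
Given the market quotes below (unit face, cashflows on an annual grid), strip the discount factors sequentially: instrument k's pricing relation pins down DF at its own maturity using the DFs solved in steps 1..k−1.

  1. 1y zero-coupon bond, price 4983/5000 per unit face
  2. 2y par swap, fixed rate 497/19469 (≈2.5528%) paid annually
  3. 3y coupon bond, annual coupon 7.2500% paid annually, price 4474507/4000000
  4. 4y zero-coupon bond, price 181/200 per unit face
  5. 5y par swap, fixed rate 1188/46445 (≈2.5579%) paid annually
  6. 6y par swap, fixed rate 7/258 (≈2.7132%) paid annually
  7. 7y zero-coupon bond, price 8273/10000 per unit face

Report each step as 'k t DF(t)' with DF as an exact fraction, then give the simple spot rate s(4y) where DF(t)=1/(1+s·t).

1 1 4983/5000
2 2 9503/10000
3 3 4557/5000
4 4 181/200
5 5 2203/2500
6 6 8509/10000
7 7 8273/10000
s(4y) = (1/(181/200) − 1)/(4) = 19/724 ≈ 2.6243%

step 1 [1y] zero: DF = P = 4983/5000 ≈ 0.996600
step 2 [2y] swap r/1=497/19469: DF=(1 − 497/19469·(0.996600))/(1+497/19469) = 9503/10000 ≈ 0.950300
step 3 [3y] bond c/1=29/400: DF=(4474507/4000000 − 29/400·(0.996600+0.950300))/(1+29/400) = 4557/5000 ≈ 0.911400
step 4 [4y] zero: DF = P = 181/200 ≈ 0.905000
step 5 [5y] swap r/1=1188/46445: DF=(1 − 1188/46445·(0.996600+0.950300+0.911400+0.905000))/(1+1188/46445) = 2203/2500 ≈ 0.881200
step 6 [6y] swap r/1=7/258: DF=(1 − 7/258·(0.996600+0.950300+0.911400+0.905000+0.881200))/(1+7/258) = 8509/10000 ≈ 0.850900
step 7 [7y] zero: DF = P = 8273/10000 ≈ 0.827300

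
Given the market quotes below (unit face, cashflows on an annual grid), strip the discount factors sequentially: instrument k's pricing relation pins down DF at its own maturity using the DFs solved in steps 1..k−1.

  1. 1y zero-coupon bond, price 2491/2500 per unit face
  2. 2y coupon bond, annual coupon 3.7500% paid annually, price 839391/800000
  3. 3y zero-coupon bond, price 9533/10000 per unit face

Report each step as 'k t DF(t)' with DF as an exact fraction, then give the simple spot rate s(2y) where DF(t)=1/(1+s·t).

1 1 2491/2500
2 2 9753/10000
3 3 9533/10000
s(2y) = (1/(9753/10000) − 1)/(2) = 247/19506 ≈ 1.2663%

step 1 [1y] zero: DF = P = 2491/2500 ≈ 0.996400
step 2 [2y] bond c/1=3/80: DF=(839391/800000 − 3/80·(0.996400))/(1+3/80) = 9753/10000 ≈ 0.975300
step 3 [3y] zero: DF = P = 9533/10000 ≈ 0.953300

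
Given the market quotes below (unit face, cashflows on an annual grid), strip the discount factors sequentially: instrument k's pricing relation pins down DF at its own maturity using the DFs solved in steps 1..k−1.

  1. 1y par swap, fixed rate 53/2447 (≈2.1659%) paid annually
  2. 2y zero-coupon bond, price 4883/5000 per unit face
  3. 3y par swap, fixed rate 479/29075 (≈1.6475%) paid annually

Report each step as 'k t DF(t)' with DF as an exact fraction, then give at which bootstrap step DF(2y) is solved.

1 1 2447/2500
2 2 4883/5000
3 3 9521/10000
DF(2y) is solved at step 2

step 1 [1y] swap r/1=53/2447: DF=(1 − 53/2447·(0))/(1+53/2447) = 2447/2500 ≈ 0.978800
step 2 [2y] zero: DF = P = 4883/5000 ≈ 0.976600
step 3 [3y] swap r/1=479/29075: DF=(1 − 479/29075·(0.978800+0.976600))/(1+479/29075) = 9521/10000 ≈ 0.952100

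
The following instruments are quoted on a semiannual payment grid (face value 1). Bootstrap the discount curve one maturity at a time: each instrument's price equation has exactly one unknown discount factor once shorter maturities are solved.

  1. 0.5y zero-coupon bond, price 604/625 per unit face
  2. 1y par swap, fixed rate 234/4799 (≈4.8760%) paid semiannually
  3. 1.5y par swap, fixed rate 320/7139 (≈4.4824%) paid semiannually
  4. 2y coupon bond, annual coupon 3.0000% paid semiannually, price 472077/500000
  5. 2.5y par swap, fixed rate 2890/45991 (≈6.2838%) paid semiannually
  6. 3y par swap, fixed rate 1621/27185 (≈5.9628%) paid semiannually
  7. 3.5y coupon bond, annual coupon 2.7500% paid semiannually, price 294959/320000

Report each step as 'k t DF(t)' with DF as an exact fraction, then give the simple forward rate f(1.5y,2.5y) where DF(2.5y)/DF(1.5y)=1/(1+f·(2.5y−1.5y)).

1 1/2 604/625
2 1 2383/2500
3 3/2 117/125
4 2 111/125
5 5/2 1711/2000
6 3 8379/10000
7 7/2 1671/2000
f(1.5y,2.5y) = ((117/125)/(1711/2000) − 1)/(1) = 161/1711 ≈ 9.4097%

step 1 [0.5y] zero: DF = P = 604/625 ≈ 0.966400
step 2 [1y] swap r/2=117/4799: DF=(1 − 117/4799·(0.966400))/(1+117/4799) = 2383/2500 ≈ 0.953200
step 3 [1.5y] swap r/2=160/7139: DF=(1 − 160/7139·(0.966400+0.953200))/(1+160/7139) = 117/125 ≈ 0.936000
step 4 [2y] bond c/2=3/200: DF=(472077/500000 − 3/200·(0.966400+0.953200+0.936000))/(1+3/200) = 111/125 ≈ 0.888000
step 5 [2.5y] swap r/2=1445/45991: DF=(1 − 1445/45991·(0.966400+0.953200+0.936000+0.888000))/(1+1445/45991) = 1711/2000 ≈ 0.855500
step 6 [3y] swap r/2=1621/54370: DF=(1 − 1621/54370·(0.966400+0.953200+0.936000+0.888000+0.855500))/(1+1621/54370) = 8379/10000 ≈ 0.837900
step 7 [3.5y] bond c/2=11/800: DF=(294959/320000 − 11/800·(0.966400+0.953200+0.936000+0.888000+0.855500+0.837900))/(1+11/800) = 1671/2000 ≈ 0.835500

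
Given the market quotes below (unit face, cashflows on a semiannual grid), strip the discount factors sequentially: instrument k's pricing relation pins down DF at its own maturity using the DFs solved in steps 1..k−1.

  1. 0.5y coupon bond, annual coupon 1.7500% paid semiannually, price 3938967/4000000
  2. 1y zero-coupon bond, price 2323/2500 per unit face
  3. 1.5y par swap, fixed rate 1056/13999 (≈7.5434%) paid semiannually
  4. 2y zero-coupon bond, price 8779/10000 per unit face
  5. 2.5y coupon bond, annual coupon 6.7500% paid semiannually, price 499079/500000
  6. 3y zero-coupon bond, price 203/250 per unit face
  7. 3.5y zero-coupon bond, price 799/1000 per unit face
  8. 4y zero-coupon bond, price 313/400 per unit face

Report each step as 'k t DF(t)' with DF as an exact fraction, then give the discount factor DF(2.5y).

step 1 [0.5y] bond c/2=7/800: DF=(3938967/4000000 − 7/800·(0))/(1+7/800) = 4881/5000 ≈ 0.976200
step 2 [1y] zero: DF = P = 2323/2500 ≈ 0.929200
step 3 [1.5y] swap r/2=528/13999: DF=(1 − 528/13999·(0.976200+0.929200))/(1+528/13999) = 559/625 ≈ 0.894400
step 4 [2y] zero: DF = P = 8779/10000 ≈ 0.877900
step 5 [2.5y] bond c/2=27/800: DF=(499079/500000 − 27/800·(0.976200+0.929200+0.894400+0.877900))/(1+27/800) = 1691/2000 ≈ 0.845500
step 6 [3y] zero: DF = P = 203/250 ≈ 0.812000
step 7 [3.5y] zero: DF = P = 799/1000 ≈ 0.799000
step 8 [4y] zero: DF = P = 313/400 ≈ 0.782500

1 1/2 4881/5000
2 1 2323/2500
3 3/2 559/625
4 2 8779/10000
5 5/2 1691/2000
6 3 203/250
7 7/2 799/1000
8 4 313/400
DF(2.5y) = 1691/2000 ≈ 0.845500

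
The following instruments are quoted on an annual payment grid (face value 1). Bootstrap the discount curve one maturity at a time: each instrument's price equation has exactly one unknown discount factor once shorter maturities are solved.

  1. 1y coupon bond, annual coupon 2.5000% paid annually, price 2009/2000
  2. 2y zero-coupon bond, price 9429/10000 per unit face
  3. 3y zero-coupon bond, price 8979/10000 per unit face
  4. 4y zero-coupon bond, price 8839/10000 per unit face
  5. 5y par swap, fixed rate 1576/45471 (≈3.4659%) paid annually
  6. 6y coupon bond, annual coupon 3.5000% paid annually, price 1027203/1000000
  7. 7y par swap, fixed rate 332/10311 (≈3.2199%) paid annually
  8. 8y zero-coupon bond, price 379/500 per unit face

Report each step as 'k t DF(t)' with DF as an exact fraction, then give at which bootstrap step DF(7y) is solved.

step 1 [1y] bond c/1=1/40: DF=(2009/2000 − 1/40·(0))/(1+1/40) = 49/50 ≈ 0.980000
step 2 [2y] zero: DF = P = 9429/10000 ≈ 0.942900
step 3 [3y] zero: DF = P = 8979/10000 ≈ 0.897900
step 4 [4y] zero: DF = P = 8839/10000 ≈ 0.883900
step 5 [5y] swap r/1=1576/45471: DF=(1 − 1576/45471·(0.980000+0.942900+0.897900+0.883900))/(1+1576/45471) = 1053/1250 ≈ 0.842400
step 6 [6y] bond c/1=7/200: DF=(1027203/1000000 − 7/200·(0.980000+0.942900+0.897900+0.883900+0.842400))/(1+7/200) = 8387/10000 ≈ 0.838700
step 7 [7y] swap r/1=332/10311: DF=(1 − 332/10311·(0.980000+0.942900+0.897900+0.883900+0.842400+0.838700))/(1+332/10311) = 1001/1250 ≈ 0.800800
step 8 [8y] zero: DF = P = 379/500 ≈ 0.758000

1 1 49/50
2 2 9429/10000
3 3 8979/10000
4 4 8839/10000
5 5 1053/1250
6 6 8387/10000
7 7 1001/1250
8 8 379/500
DF(7y) is solved at step 7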